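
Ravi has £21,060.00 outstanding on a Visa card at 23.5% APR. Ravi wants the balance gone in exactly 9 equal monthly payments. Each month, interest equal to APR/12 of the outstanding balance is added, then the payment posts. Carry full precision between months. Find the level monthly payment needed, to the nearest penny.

£2,575.05

Monthly rate r = 23.5%/12 = 1.95833% = 0.0195833.
Level-payment amortization: P = B₀·r / (1 − (1+r)^(−n)) = 21060.00·0.0195833 / (1 − 1.01958^(−9)).
Denominator 1 − (1+r)^(−9) = 0.160162135.
P = 412.425 / 0.160162135 ≈ 2575.05.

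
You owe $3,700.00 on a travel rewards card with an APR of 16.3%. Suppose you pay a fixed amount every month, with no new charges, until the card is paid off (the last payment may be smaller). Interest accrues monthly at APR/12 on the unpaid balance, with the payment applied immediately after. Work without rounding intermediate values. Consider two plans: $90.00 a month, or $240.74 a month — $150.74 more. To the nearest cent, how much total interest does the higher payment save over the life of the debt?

$1,274.23

Monthly rate r = 16.3%/12 = 1.35833% = 0.0135833.
At $90.00/mo: n = ⌈−ln(1 − rB₀/P)/ln(1+r)⌉ = 61 payments (last $52.81); total interest = total paid − $3,700.00 = $1,752.81.
At $240.74/mo: 18 payments (last $86.00); total interest $478.58.
Interest saved = $1,752.81 − $478.58 = $1,274.23.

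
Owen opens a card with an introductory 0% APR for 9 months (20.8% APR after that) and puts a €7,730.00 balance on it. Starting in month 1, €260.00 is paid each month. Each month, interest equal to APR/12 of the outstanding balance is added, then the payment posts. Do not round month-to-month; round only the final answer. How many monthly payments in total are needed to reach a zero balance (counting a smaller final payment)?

35 months

Promo months 1–9 at r₀ = 0%/12 = 0; months 10+ at r₁ = 20.8%/12 = 0.0173333.
After month 9 (no interest yet): B = €7,730.00 − 9·€260.00 = €5,390.00.
Then at r₁ with €260.00/mo: n₂ = −ln(1 − r₁·B/P)/ln(1+r₁) ≈ 25.91 → 26 more payments.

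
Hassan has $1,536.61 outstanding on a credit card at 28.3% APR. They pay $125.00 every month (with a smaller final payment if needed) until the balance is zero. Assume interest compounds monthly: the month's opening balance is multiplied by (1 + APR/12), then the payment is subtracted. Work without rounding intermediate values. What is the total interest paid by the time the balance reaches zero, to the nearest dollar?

$300

Monthly rate r = 28.3%/12 = 2.35833% = 0.0235833.
Payoff takes n = ⌈−ln(1 − rB₀/P)/ln(1+r)⌉ = ⌈14.688⌉ = 15 payments; the last is $86.25.
Total paid = 14·$125.00 + $86.25 = $1,836.25.
Total interest = total paid − principal = $1,836.25 − $1,536.61 = $299.64.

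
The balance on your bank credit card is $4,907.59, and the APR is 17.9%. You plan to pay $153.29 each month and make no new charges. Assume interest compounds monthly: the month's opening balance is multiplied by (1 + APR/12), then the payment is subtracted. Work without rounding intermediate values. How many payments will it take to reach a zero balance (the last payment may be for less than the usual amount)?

Monthly rate r = 17.9%/12 = 1.49167% = 0.0149167.
Recurrence: B ← B·(1+r) − $153.29.
Month 1: interest $73.20; balance after payment $4,827.50.
Month 2: interest $72.01; balance after payment $4,746.23.
Closed form: n = −ln(1 − rB₀/P)/ln(1+r) = −ln(0.52244)/ln(1.01492) ≈ 43.848, so the balance reaches zero during payment 44.

44 months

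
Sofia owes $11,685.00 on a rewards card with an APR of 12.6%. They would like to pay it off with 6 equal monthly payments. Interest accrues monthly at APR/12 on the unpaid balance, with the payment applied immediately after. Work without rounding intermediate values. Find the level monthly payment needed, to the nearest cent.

$2,019.69

Monthly rate r = 12.6%/12 = 1.05% = 0.0105.
Level-payment amortization: P = B₀·r / (1 − (1+r)^(−n)) = 11685.00·0.0105 / (1 − 1.0105^(−6)).
Denominator 1 − (1+r)^(−6) = 0.060748077.
P = 122.692 / 0.060748077 ≈ 2019.69.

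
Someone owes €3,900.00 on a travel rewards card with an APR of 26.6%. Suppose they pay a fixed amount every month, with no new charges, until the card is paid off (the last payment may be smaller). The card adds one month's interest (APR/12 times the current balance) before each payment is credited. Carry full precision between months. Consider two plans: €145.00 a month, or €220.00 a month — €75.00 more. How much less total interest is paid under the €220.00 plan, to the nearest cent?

€988.80

Monthly rate r = 26.6%/12 = 2.21667% = 0.0221667.
At €145.00/mo: n = ⌈−ln(1 − rB₀/P)/ln(1+r)⌉ = 42 payments (last €52.92); total interest = total paid − €3,900.00 = €2,097.92.
At €220.00/mo: 23 payments (last €169.12); total interest €1,109.12.
Interest saved = €2,097.92 − €1,109.12 = €988.80.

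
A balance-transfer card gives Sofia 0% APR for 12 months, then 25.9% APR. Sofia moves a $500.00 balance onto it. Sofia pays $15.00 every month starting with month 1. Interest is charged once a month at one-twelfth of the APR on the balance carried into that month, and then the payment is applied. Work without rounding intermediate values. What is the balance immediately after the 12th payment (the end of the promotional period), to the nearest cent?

Promo months 1–12 at r₀ = 0%/12 = 0; months 13+ at r₁ = 25.9%/12 = 0.0215833.
After month 12 (no interest yet): B = $500.00 − 12·$15.00 = $320.00.

$320.00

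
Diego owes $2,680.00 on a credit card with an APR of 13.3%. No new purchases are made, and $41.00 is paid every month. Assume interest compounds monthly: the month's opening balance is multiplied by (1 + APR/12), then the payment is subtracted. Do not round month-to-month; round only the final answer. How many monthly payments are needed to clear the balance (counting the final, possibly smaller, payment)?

117 payments

Monthly rate r = 13.3%/12 = 1.10833% = 0.0110833.
Recurrence: B ← B·(1+r) − $41.00.
Month 1: interest $29.70; balance after payment $2,668.70.
Month 2: interest $29.58; balance after payment $2,657.28.
Closed form: n = −ln(1 − rB₀/P)/ln(1+r) = −ln(0.27553)/ln(1.01108) ≈ 116.950, so the balance reaches zero during payment 117.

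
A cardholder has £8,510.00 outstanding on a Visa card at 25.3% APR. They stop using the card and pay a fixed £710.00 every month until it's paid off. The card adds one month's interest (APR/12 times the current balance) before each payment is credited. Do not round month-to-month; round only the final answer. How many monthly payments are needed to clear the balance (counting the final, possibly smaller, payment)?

14 payments

Monthly rate r = 25.3%/12 = 2.10833% = 0.0210833.
Recurrence: B ← B·(1+r) − £710.00.
Month 1: interest £179.42; balance after payment £7,979.42.
Month 2: interest £168.23; balance after payment £7,437.65.
Closed form: n = −ln(1 − rB₀/P)/ln(1+r) = −ln(0.7473)/ln(1.02108) ≈ 13.961, so the balance reaches zero during payment 14.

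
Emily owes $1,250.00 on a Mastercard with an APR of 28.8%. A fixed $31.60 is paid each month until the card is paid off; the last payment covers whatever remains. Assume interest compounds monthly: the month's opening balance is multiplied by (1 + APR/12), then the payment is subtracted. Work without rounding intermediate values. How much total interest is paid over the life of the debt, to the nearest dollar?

$2,725

Monthly rate r = 28.8%/12 = 2.4% = 0.024.
Payoff takes n = ⌈−ln(1 − rB₀/P)/ln(1+r)⌉ = ⌈125.784⌉ = 126 payments; the last is $24.83.
Total paid = 125·$31.60 + $24.83 = $3,974.83.
Total interest = total paid − principal = $3,974.83 − $1,250.00 = $2,724.83.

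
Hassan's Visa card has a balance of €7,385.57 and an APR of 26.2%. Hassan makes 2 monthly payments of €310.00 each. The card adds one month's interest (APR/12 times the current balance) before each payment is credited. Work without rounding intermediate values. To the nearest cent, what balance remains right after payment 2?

Monthly rate r = 26.2%/12 = 2.18333% = 0.0218333.
Each month: B ← B·(1+r) − €310.00.
Month 1: interest €161.25; balance after payment €7,236.82.
Month 2: interest €158.00; balance after payment €7,084.83.

€7,084.83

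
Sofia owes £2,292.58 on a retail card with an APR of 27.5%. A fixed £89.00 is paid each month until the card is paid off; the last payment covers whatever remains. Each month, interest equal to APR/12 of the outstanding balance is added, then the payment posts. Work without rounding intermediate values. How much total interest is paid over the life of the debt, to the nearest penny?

Monthly rate r = 27.5%/12 = 2.29167% = 0.0229167.
Payoff takes n = ⌈−ln(1 − rB₀/P)/ln(1+r)⌉ = ⌈39.384⌉ = 40 payments; the last is £34.45.
Total paid = 39·£89.00 + £34.45 = £3,505.45.
Total interest = total paid − principal = £3,505.45 − £2,292.58 = £1,212.87.

£1,212.87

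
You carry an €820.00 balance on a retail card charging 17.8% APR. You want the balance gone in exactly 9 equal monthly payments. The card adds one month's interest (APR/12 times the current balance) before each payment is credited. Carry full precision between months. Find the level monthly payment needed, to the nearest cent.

Monthly rate r = 17.8%/12 = 1.48333% = 0.0148333.
Level-payment amortization: P = B₀·r / (1 − (1+r)^(−n)) = 820.00·0.0148333 / (1 − 1.01483^(−9)).
Denominator 1 − (1+r)^(−9) = 0.124114197.
P = 12.1633 / 0.124114197 ≈ 98.00.

€98.00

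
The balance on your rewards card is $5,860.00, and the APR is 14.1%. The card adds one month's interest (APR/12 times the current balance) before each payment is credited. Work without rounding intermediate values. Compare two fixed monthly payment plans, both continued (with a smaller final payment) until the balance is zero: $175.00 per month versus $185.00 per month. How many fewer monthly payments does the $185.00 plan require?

Monthly rate r = 14.1%/12 = 1.175% = 0.01175.
At $175.00/mo: n = ⌈−ln(1 − rB₀/P)/ln(1+r)⌉ = 43 payments (last $140.33); total interest = total paid − $5,860.00 = $1,630.33.
At $185.00/mo: 40 payments (last $157.52); total interest $1,512.52.
Payments saved = 43 − 40 = 3.

3 fewer payments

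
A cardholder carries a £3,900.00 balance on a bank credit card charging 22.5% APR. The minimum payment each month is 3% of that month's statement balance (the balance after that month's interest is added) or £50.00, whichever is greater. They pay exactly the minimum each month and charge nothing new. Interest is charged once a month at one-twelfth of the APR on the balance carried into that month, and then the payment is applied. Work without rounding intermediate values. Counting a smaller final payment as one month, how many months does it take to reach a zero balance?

Monthly rate r = 22.5%/12 = 1.875% = 0.01875.
While 3% of the post-interest balance exceeds £50.00, each month B ← (B·(1+r))·(1 − 0.03), i.e. B shrinks by the factor (1+r)·0.97 = 0.98819.
This holds for months 1–74. Entering month 75 the balance is £1,618.74; 3% of the post-interest balance is now below £50.00, so the flat £50.00 minimum applies from here.
From month 75 a fixed £50.00 at rate r clears £1,618.74 in 51 more payments. Total: 74 + 51 = 125 months.

125 months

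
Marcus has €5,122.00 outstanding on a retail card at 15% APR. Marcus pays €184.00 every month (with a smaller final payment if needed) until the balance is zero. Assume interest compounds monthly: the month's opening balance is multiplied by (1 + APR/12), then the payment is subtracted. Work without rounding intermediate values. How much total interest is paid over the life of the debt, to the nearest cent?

Monthly rate r = 15%/12 = 1.25% = 0.0125.
Payoff takes n = ⌈−ln(1 − rB₀/P)/ln(1+r)⌉ = ⌈34.426⌉ = 35 payments; the last is €78.58.
Total paid = 34·€184.00 + €78.58 = €6,334.58.
Total interest = total paid − principal = €6,334.58 − €5,122.00 = €1,212.58.

€1,212.58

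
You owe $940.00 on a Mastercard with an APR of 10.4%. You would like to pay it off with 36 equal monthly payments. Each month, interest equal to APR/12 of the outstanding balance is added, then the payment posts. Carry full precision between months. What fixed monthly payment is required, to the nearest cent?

$30.51

Monthly rate r = 10.4%/12 = 0.866667% = 0.00866667.
Level-payment amortization: P = B₀·r / (1 − (1+r)^(−n)) = 940.00·0.00866667 / (1 − 1.00867^(−36)).
Denominator 1 − (1+r)^(−36) = 0.267033852.
P = 8.14667 / 0.267033852 ≈ 30.51.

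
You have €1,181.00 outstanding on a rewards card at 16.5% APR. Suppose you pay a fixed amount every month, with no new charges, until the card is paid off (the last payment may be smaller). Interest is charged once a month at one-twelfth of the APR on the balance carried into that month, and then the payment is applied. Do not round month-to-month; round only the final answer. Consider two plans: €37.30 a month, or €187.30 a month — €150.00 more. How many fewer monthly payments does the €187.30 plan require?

Monthly rate r = 16.5%/12 = 1.375% = 0.01375.
At €37.30/mo: n = ⌈−ln(1 − rB₀/P)/ln(1+r)⌉ = 42 payments (last €31.85); total interest = total paid − €1,181.00 = €380.15.
At €187.30/mo: 7 payments (last €120.33); total interest €63.13.
Payments saved = 42 − 7 = 35.

35 fewer payments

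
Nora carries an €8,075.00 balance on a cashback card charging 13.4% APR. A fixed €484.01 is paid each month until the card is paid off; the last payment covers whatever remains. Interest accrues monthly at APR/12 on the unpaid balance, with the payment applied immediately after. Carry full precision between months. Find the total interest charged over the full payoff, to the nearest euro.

€911

Monthly rate r = 13.4%/12 = 1.11667% = 0.0111667.
Payoff takes n = ⌈−ln(1 − rB₀/P)/ln(1+r)⌉ = ⌈18.565⌉ = 19 payments; the last is €274.24.
Total paid = 18·€484.01 + €274.24 = €8,986.42.
Total interest = total paid − principal = €8,986.42 − €8,075.00 = €911.42.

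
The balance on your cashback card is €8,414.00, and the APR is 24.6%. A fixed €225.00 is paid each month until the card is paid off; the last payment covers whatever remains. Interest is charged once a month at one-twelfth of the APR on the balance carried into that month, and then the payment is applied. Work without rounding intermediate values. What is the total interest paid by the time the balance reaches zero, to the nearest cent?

€7,719.56

Monthly rate r = 24.6%/12 = 2.05% = 0.0205.
Payoff takes n = ⌈−ln(1 − rB₀/P)/ln(1+r)⌉ = ⌈71.703⌉ = 72 payments; the last is €158.56.
Total paid = 71·€225.00 + €158.56 = €16,133.56.
Total interest = total paid − principal = €16,133.56 − €8,414.00 = €7,719.56.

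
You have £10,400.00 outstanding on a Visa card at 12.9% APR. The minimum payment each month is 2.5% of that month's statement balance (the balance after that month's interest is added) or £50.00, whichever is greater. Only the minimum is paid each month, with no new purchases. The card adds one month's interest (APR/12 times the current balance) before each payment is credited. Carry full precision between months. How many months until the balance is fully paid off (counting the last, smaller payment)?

166 months

Monthly rate r = 12.9%/12 = 1.075% = 0.01075.
While 2.5% of the post-interest balance exceeds £50.00, each month B ← (B·(1+r))·(1 − 0.025), i.e. B shrinks by the factor (1+r)·0.975 = 0.98548.
This holds for months 1–114. Entering month 115 the balance is £1,963.12; 2.5% of the post-interest balance is now below £50.00, so the flat £50.00 minimum applies from here.
From month 115 a fixed £50.00 at rate r clears £1,963.12 in 52 more payments. Total: 114 + 52 = 166 months.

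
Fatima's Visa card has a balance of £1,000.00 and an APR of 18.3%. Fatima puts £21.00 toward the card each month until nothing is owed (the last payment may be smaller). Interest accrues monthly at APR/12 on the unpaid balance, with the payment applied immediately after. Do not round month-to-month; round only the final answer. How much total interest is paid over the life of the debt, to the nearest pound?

£797

Monthly rate r = 18.3%/12 = 1.525% = 0.01525.
Payoff takes n = ⌈−ln(1 − rB₀/P)/ln(1+r)⌉ = ⌈85.585⌉ = 86 payments; the last is £12.33.
Total paid = 85·£21.00 + £12.33 = £1,797.33.
Total interest = total paid − principal = £1,797.33 − £1,000.00 = £797.33.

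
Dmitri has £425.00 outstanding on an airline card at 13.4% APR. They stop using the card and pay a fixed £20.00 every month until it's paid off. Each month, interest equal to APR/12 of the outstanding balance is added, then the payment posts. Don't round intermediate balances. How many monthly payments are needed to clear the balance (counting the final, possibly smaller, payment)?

Monthly rate r = 13.4%/12 = 1.11667% = 0.0111667.
Recurrence: B ← B·(1+r) − £20.00.
Month 1: interest £4.75; balance after payment £409.75.
Month 2: interest £4.58; balance after payment £394.32.
Closed form: n = −ln(1 − rB₀/P)/ln(1+r) = −ln(0.76271)/ln(1.01117) ≈ 24.393, so the balance reaches zero during payment 25.

25 months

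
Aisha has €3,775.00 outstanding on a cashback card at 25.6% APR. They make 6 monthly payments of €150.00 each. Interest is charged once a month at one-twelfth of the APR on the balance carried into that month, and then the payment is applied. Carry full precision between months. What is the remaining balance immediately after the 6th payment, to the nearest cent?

Monthly rate r = 25.6%/12 = 2.13333% = 0.0213333.
Each month: B ← B·(1+r) − €150.00.
Month 1: interest €80.53; balance after payment €3,705.53.
Month 2: interest €79.05; balance after payment €3,634.58.
Month 3: interest €77.54; balance after payment €3,562.12.
Month 4: interest €75.99; balance after payment €3,488.11.
Month 5: interest €74.41; balance after payment €3,412.53.
Month 6: interest €72.80; balance after payment €3,335.33.

€3,335.33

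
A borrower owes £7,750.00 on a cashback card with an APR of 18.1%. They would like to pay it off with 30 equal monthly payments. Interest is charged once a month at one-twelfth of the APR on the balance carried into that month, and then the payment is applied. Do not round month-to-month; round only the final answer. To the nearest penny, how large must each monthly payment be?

£323.09

Monthly rate r = 18.1%/12 = 1.50833% = 0.0150833.
Level-payment amortization: P = B₀·r / (1 − (1+r)^(−n)) = 7750.00·0.0150833 / (1 − 1.01508^(−30)).
Denominator 1 − (1+r)^(−30) = 0.361811336.
P = 116.896 / 0.361811336 ≈ 323.09.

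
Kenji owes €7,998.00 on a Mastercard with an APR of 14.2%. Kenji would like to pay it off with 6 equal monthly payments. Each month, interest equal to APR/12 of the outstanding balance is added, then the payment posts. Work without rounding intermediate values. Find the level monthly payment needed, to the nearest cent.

€1,388.75

Monthly rate r = 14.2%/12 = 1.18333% = 0.0118333.
Level-payment amortization: P = B₀·r / (1 − (1+r)^(−n)) = 7998.00·0.0118333 / (1 − 1.01183^(−6)).
Denominator 1 − (1+r)^(−6) = 0.0681497951.
P = 94.643 / 0.0681497951 ≈ 1388.75.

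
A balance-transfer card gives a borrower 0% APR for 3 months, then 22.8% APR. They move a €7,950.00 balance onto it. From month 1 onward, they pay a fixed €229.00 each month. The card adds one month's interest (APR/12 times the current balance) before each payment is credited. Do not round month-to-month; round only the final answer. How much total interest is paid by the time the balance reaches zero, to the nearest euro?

€3,965

Promo months 1–3 at r₀ = 0%/12 = 0; months 4+ at r₁ = 22.8%/12 = 0.019.
After month 3 (no interest yet): B = €7,950.00 − 3·€229.00 = €7,263.00.
Then at r₁ with €229.00/mo: n₂ = −ln(1 − r₁·B/P)/ln(1+r₁) ≈ 49.03 → 50 more payments.
Total paid = 52·€229.00 + €6.92 = €11,914.92; interest = €11,914.92 − €7,950.00 = €3,964.92.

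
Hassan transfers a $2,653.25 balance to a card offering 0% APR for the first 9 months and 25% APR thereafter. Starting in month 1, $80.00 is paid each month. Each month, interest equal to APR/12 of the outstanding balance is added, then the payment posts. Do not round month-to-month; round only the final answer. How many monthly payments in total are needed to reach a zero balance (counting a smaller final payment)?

Promo months 1–9 at r₀ = 0%/12 = 0; months 10+ at r₁ = 25%/12 = 0.0208333.
After month 9 (no interest yet): B = $2,653.25 − 9·$80.00 = $1,933.25.
Then at r₁ with $80.00/mo: n₂ = −ln(1 − r₁·B/P)/ln(1+r₁) ≈ 33.95 → 34 more payments.

43 months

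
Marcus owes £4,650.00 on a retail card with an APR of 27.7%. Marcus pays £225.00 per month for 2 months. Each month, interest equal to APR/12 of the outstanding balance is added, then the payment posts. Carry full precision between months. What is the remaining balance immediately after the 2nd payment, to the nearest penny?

£4,411.96

Monthly rate r = 27.7%/12 = 2.30833% = 0.0230833.
Each month: B ← B·(1+r) − £225.00.
Month 1: interest £107.34; balance after payment £4,532.34.
Month 2: interest £104.62; balance after payment £4,411.96.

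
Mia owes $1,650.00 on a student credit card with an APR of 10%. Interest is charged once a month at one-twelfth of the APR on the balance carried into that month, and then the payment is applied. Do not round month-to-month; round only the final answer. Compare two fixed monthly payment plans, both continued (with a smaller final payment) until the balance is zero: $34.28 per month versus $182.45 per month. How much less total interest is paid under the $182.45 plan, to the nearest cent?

Monthly rate r = 10%/12 = 0.833333% = 0.00833333.
At $34.28/mo: n = ⌈−ln(1 − rB₀/P)/ln(1+r)⌉ = 62 payments (last $26.66); total interest = total paid − $1,650.00 = $467.74.
At $182.45/mo: 10 payments (last $80.76); total interest $72.81.
Interest saved = $467.74 − $72.81 = $394.93.

$394.93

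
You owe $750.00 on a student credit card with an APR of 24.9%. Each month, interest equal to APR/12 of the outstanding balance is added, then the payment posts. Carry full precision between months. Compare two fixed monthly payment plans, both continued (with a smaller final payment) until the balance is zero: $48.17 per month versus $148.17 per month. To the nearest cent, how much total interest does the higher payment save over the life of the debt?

$114.24

Monthly rate r = 24.9%/12 = 2.075% = 0.02075.
At $48.17/mo: n = ⌈−ln(1 − rB₀/P)/ln(1+r)⌉ = 19 payments (last $48.12); total interest = total paid − $750.00 = $165.18.
At $148.17/mo: 6 payments (last $60.09); total interest $50.94.
Interest saved = $165.18 − $50.94 = $114.24.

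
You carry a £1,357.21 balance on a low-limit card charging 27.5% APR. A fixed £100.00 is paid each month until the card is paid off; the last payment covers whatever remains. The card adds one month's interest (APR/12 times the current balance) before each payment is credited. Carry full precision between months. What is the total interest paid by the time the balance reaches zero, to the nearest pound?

£287

Monthly rate r = 27.5%/12 = 2.29167% = 0.0229167.
Payoff takes n = ⌈−ln(1 − rB₀/P)/ln(1+r)⌉ = ⌈16.442⌉ = 17 payments; the last is £44.53.
Total paid = 16·£100.00 + £44.53 = £1,644.53.
Total interest = total paid − principal = £1,644.53 − £1,357.21 = £287.32.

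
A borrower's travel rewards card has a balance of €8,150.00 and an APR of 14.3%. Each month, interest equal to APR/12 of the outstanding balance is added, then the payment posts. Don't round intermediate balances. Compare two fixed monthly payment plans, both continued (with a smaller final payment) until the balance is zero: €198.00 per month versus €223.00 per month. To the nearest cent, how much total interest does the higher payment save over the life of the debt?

Monthly rate r = 14.3%/12 = 1.19167% = 0.0119167.
At €198.00/mo: n = ⌈−ln(1 − rB₀/P)/ln(1+r)⌉ = 57 payments (last €183.19); total interest = total paid − €8,150.00 = €3,121.19.
At €223.00/mo: 49 payments (last €61.08); total interest €2,615.08.
Interest saved = €3,121.19 − €2,615.08 = €506.11.

€506.11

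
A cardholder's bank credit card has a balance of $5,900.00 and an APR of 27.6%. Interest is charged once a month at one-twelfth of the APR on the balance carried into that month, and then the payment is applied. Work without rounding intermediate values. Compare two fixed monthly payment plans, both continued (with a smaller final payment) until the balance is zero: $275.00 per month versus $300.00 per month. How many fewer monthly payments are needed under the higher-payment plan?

3 fewer payments

Monthly rate r = 27.6%/12 = 2.3% = 0.023.
At $275.00/mo: n = ⌈−ln(1 − rB₀/P)/ln(1+r)⌉ = 30 payments (last $250.54); total interest = total paid − $5,900.00 = $2,325.54.
At $300.00/mo: 27 payments (last $144.15); total interest $2,044.15.
Payments saved = 30 − 27 = 3.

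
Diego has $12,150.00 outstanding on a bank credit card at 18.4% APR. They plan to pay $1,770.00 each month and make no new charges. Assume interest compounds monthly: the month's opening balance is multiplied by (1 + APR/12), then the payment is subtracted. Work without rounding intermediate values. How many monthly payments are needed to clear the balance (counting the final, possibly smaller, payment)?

8 months

Monthly rate r = 18.4%/12 = 1.53333% = 0.0153333.
Recurrence: B ← B·(1+r) − $1,770.00.
Month 1: interest $186.30; balance after payment $10,566.30.
Month 2: interest $162.02; balance after payment $8,958.32.
Closed form: n = −ln(1 − rB₀/P)/ln(1+r) = −ln(0.89475)/ln(1.01533) ≈ 7.309, so the balance reaches zero during payment 8.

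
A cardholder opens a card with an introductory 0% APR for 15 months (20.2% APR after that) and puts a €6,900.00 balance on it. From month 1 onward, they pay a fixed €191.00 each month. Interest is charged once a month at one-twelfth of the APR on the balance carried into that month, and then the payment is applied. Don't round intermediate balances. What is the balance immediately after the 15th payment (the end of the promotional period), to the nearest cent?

Promo months 1–15 at r₀ = 0%/12 = 0; months 16+ at r₁ = 20.2%/12 = 0.0168333.
After month 15 (no interest yet): B = €6,900.00 − 15·€191.00 = €4,035.00.

€4,035.00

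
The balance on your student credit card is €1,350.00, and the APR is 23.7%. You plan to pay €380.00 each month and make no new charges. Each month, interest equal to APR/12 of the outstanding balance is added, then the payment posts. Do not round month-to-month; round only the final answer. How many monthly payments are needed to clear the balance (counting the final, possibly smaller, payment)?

Monthly rate r = 23.7%/12 = 1.975% = 0.01975.
Recurrence: B ← B·(1+r) − €380.00.
Month 1: interest €26.66; balance after payment €996.66.
Month 2: interest €19.68; balance after payment €636.35.
Month 3: interest €12.57; balance after payment €268.91.
Month 4: interest €5.31; balance after payment €0.00.

4 months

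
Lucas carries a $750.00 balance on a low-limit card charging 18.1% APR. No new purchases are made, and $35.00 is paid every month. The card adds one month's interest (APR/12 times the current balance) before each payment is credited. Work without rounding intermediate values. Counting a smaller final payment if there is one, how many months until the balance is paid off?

Monthly rate r = 18.1%/12 = 1.50833% = 0.0150833.
Recurrence: B ← B·(1+r) − $35.00.
Month 1: interest $11.31; balance after payment $726.31.
Month 2: interest $10.96; balance after payment $702.27.
Closed form: n = −ln(1 − rB₀/P)/ln(1+r) = −ln(0.67679)/ln(1.01508) ≈ 26.078, so the balance reaches zero during payment 27.

27 payments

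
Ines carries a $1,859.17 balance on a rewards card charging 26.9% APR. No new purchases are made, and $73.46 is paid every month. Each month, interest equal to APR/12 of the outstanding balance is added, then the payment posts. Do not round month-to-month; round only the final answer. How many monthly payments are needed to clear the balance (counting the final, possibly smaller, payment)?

Monthly rate r = 26.9%/12 = 2.24167% = 0.0224167.
Recurrence: B ← B·(1+r) − $73.46.
Month 1: interest $41.68; balance after payment $1,827.39.
Month 2: interest $40.96; balance after payment $1,794.89.
Closed form: n = −ln(1 − rB₀/P)/ln(1+r) = −ln(0.43267)/ln(1.02242) ≈ 37.791, so the balance reaches zero during payment 38.

38 months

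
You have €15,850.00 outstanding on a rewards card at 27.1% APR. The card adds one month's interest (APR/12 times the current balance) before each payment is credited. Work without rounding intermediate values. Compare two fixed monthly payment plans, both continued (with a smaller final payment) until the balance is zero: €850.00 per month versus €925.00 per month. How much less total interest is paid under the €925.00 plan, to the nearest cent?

€539.42

Monthly rate r = 27.1%/12 = 2.25833% = 0.0225833.
At €850.00/mo: n = ⌈−ln(1 − rB₀/P)/ln(1+r)⌉ = 25 payments (last €408.76); total interest = total paid − €15,850.00 = €4,958.76.
At €925.00/mo: 22 payments (last €844.34); total interest €4,419.34.
Interest saved = €4,958.76 − €4,419.34 = €539.42.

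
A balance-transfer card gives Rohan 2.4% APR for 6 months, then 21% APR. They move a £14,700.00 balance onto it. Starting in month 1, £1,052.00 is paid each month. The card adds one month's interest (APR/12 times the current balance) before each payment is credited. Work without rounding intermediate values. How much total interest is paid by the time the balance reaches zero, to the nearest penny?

Promo months 1–6 at r₀ = 2.4%/12 = 0.002; months 7+ at r₁ = 21%/12 = 0.0175.
After month 6: iterate B ← B·(1+r₀) − £1,052.00 for 6 months → £8,533.64.
Then at r₁ with £1,052.00/mo: n₂ = −ln(1 − r₁·B/P)/ln(1+r₁) ≈ 8.82 → 9 more payments.
Total paid = 14·£1,052.00 + £869.17 = £15,597.17; interest = £15,597.17 − £14,700.00 = £897.17.

£897.17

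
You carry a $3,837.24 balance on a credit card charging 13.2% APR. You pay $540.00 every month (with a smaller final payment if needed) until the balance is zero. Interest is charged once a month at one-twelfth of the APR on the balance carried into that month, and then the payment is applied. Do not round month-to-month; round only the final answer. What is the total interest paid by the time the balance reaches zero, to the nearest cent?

Monthly rate r = 13.2%/12 = 1.1% = 0.011.
Payoff takes n = ⌈−ln(1 − rB₀/P)/ln(1+r)⌉ = ⌈7.440⌉ = 8 payments; the last is $238.18.
Total paid = 7·$540.00 + $238.18 = $4,018.18.
Total interest = total paid − principal = $4,018.18 − $3,837.24 = $180.94.

$180.94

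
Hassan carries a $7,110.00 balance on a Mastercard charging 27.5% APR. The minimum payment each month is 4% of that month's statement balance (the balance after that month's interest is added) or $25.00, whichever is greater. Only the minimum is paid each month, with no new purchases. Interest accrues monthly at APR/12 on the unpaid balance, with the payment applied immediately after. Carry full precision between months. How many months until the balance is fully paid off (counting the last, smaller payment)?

Monthly rate r = 27.5%/12 = 2.29167% = 0.0229167.
While 4% of the post-interest balance exceeds $25.00, each month B ← (B·(1+r))·(1 − 0.04), i.e. B shrinks by the factor (1+r)·0.96 = 0.982.
This holds for months 1–136. Entering month 137 the balance is $601.22; 4% of the post-interest balance is now below $25.00, so the flat $25.00 minimum applies from here.
From month 137 a fixed $25.00 at rate r clears $601.22 in 36 more payments. Total: 136 + 36 = 172 months.

172 months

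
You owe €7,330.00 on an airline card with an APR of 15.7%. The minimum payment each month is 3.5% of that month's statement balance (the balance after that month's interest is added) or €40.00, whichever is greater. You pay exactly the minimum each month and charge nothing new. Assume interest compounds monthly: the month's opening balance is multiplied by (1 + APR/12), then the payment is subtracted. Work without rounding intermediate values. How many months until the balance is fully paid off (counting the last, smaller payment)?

Monthly rate r = 15.7%/12 = 1.30833% = 0.0130833.
While 3.5% of the post-interest balance exceeds €40.00, each month B ← (B·(1+r))·(1 − 0.035), i.e. B shrinks by the factor (1+r)·0.965 = 0.97763.
This holds for months 1–83. Entering month 84 the balance is €1,120.52; 3.5% of the post-interest balance is now below €40.00, so the flat €40.00 minimum applies from here.
From month 84 a fixed €40.00 at rate r clears €1,120.52 in 36 more payments. Total: 83 + 36 = 119 months.

119 months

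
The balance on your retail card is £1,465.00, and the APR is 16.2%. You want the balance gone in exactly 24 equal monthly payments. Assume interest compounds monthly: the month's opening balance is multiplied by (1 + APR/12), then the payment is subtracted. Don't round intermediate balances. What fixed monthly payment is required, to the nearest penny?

£71.87

Monthly rate r = 16.2%/12 = 1.35% = 0.0135.
Level-payment amortization: P = B₀·r / (1 − (1+r)^(−n)) = 1465.00·0.0135 / (1 − 1.0135^(−24)).
Denominator 1 − (1+r)^(−24) = 0.275180402.
P = 19.7775 / 0.275180402 ≈ 71.87.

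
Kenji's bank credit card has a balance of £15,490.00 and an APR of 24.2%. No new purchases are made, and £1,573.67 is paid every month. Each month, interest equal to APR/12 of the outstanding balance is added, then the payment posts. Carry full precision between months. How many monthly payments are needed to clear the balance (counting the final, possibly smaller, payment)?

12 payments

Monthly rate r = 24.2%/12 = 2.01667% = 0.0201667.
Recurrence: B ← B·(1+r) − £1,573.67.
Month 1: interest £312.38; balance after payment £14,228.71.
Month 2: interest £286.95; balance after payment £12,941.99.
Closed form: n = −ln(1 − rB₀/P)/ln(1+r) = −ln(0.80149)/ln(1.02017) ≈ 11.083, so the balance reaches zero during payment 12.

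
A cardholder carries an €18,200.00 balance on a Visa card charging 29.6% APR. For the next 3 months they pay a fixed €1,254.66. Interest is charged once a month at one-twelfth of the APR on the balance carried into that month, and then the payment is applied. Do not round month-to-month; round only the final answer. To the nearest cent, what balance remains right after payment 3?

€15,722.71

Monthly rate r = 29.6%/12 = 2.46667% = 0.0246667.
Each month: B ← B·(1+r) − €1,254.66.
Month 1: interest €448.93; balance after payment €17,394.27.
Month 2: interest €429.06; balance after payment €16,568.67.
Month 3: interest €408.69; balance after payment €15,722.71.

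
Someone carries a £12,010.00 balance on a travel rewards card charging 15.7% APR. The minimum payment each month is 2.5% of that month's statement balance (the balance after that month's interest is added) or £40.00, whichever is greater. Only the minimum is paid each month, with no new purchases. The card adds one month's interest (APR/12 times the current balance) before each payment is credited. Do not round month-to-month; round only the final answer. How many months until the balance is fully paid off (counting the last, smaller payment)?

Monthly rate r = 15.7%/12 = 1.30833% = 0.0130833.
While 2.5% of the post-interest balance exceeds £40.00, each month B ← (B·(1+r))·(1 − 0.025), i.e. B shrinks by the factor (1+r)·0.975 = 0.98776.
This holds for months 1–165. Entering month 166 the balance is £1,573.11; 2.5% of the post-interest balance is now below £40.00, so the flat £40.00 minimum applies from here.
From month 166 a fixed £40.00 at rate r clears £1,573.11 in 56 more payments. Total: 165 + 56 = 221 months.

221 months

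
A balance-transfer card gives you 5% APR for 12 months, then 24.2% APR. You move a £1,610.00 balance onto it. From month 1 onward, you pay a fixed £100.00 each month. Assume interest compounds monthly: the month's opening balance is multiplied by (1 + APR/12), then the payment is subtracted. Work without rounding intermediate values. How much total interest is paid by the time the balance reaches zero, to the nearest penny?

Promo months 1–12 at r₀ = 5%/12 = 0.00416667; months 13+ at r₁ = 24.2%/12 = 0.0201667.
After month 12: iterate B ← B·(1+r₀) − £100.00 for 12 months → £464.49.
Then at r₁ with £100.00/mo: n₂ = −ln(1 − r₁·B/P)/ln(1+r₁) ≈ 4.93 → 5 more payments.
Total paid = 16·£100.00 + £92.67 = £1,692.67; interest = £1,692.67 − £1,610.00 = £82.67.

£82.67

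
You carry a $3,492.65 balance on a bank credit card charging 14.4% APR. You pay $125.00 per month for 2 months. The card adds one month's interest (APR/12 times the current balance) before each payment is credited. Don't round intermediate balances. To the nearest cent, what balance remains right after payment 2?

$3,325.48

Monthly rate r = 14.4%/12 = 1.2% = 0.012.
Each month: B ← B·(1+r) − $125.00.
Month 1: interest $41.91; balance after payment $3,409.56.
Month 2: interest $40.91; balance after payment $3,325.48.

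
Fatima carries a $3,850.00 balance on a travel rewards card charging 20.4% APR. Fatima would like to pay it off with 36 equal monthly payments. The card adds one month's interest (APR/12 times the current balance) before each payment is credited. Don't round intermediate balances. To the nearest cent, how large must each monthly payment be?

Monthly rate r = 20.4%/12 = 1.7% = 0.017.
Level-payment amortization: P = B₀·r / (1 − (1+r)^(−n)) = 3850.00·0.017 / (1 − 1.017^(−36)).
Denominator 1 − (1+r)^(−36) = 0.454938264.
P = 65.45 / 0.454938264 ≈ 143.87.

$143.87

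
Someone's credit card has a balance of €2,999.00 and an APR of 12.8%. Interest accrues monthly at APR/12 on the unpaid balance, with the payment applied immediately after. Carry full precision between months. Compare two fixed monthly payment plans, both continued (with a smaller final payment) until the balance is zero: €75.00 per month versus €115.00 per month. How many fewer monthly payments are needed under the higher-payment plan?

22 fewer payments

Monthly rate r = 12.8%/12 = 1.06667% = 0.0106667.
At €75.00/mo: n = ⌈−ln(1 − rB₀/P)/ln(1+r)⌉ = 53 payments (last €30.57); total interest = total paid − €2,999.00 = €931.57.
At €115.00/mo: 31 payments (last €83.12); total interest €534.12.
Payments saved = 53 − 31 = 22.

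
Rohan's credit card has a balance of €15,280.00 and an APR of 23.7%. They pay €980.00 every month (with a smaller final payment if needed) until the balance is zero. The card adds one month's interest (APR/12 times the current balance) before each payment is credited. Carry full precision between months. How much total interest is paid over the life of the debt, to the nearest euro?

€3,165

Monthly rate r = 23.7%/12 = 1.975% = 0.01975.
Payoff takes n = ⌈−ln(1 − rB₀/P)/ln(1+r)⌉ = ⌈18.820⌉ = 19 payments; the last is €805.45.
Total paid = 18·€980.00 + €805.45 = €18,445.45.
Total interest = total paid − principal = €18,445.45 − €15,280.00 = €3,165.45.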